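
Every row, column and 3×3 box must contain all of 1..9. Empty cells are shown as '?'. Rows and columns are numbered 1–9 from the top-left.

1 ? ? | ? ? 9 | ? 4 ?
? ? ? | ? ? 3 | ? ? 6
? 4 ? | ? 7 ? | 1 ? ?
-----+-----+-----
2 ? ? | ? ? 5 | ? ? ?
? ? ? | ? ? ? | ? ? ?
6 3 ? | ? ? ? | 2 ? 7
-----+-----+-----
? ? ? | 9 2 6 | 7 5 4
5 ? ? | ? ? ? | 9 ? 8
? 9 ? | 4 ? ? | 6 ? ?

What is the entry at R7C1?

8

R2C5 = 4 (hidden single in row 2).
R2C4 = 1 (hidden single in row 2).
R6C4 = 8 (sole candidate).
R6C3 = 5 (hidden single in row 6).
R6C6 = 4 (hidden single in row 6).
R8C3 = 4 (hidden single in row 8).
R4C7 = 4 (hidden single in row 4).
R5C1 = 4 (hidden single in row 5).
R8C2 = 6 (hidden single in row 8).
R8C8 = 2 (hidden single in row 8).
R9C3 = 2 (hidden single in row 9).
R9C5 = 5 (hidden single in row 9).
R2C2 = 2 (hidden single in row 2).
R2C7 = 5 (hidden single in row 2).
R3C4 = 5 (hidden single in row 3).
R1C2 = 5 (hidden single in row 1).
R1C3 = 7 (hidden single in row 1).
R2C8 = 7 (hidden single in row 2).
R3C3 = 6 (hidden single in row 3).
R5C9 = 5 (hidden single in row 5).
R9C1 = 7 (hidden single in column 1).
R9C6 = 8 (hidden single in row 9).
R3C6 = 2 (sole candidate).
R1C4 = 6 (sole candidate).
R1C5 = 8 (sole candidate).
R1C7 = 3 (sole candidate).
R1C9 = 2 (sole candidate).
R3C9 = 9 (sole candidate).
R5C7 = 8 (sole candidate).
R3C8 = 8 (sole candidate).
R3C1 = 3 (sole candidate).
R7C1 = 8: row 7 has {2,4,5,6,7,9}; col 1 has {1,2,3,4,5,6,7}; box has {2,4,5,6,7,9} → only 8 remains.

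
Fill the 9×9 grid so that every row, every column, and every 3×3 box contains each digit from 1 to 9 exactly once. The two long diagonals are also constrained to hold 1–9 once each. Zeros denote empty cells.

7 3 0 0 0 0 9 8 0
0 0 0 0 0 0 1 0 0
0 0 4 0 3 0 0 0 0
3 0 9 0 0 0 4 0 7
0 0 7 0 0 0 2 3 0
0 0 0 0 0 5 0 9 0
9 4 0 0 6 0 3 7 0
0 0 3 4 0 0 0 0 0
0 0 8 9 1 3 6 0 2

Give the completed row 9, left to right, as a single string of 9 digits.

578913642

R6C7 = 8 (sole candidate).
R8C7 = 5 (sole candidate).
R8C8 = 1 (sole candidate).
R9C1 = 5: row 9 has {1,2,3,6,8,9}; col 1 has {3,7,9}; box has {3,4,8,9}; anti-diagonal has {} → only 5 remains.
R9C2 = 7: row 9 has {1,2,3,5,6,8,9}; col 2 has {3,4}; box has {3,4,5,8,9} → only 7 remains.
R9C8 = 4: row 9 has {1,2,3,5,6,7,8,9}; col 8 has {1,3,7,8,9}; box has {1,2,3,5,6,7} → only 4 remains.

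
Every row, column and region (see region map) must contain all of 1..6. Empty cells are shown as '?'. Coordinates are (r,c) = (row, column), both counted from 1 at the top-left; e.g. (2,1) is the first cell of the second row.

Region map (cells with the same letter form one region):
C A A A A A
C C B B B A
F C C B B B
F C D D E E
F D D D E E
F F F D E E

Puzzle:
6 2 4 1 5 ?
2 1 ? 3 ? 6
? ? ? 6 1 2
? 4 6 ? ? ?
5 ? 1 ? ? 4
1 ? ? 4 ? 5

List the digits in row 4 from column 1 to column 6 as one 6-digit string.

(1,6) = 3: row 1 has {1,2,4,5,6}; col 6 has {2,4,5,6}; region has {1,2,4,5,6} → only 3 remains.
(2,3) = 5: row 2 has {1,2,3,6}; col 3 has {1,4,6}; region has {1,2,3,6} → only 5 remains.
(2,5) = 4: row 2 has {1,2,3,5,6}; col 5 has {1,5}; region has {1,2,3,5,6} → only 4 remains.
(3,3) = 3: row 3 has {1,2,6}; col 3 has {1,4,5,6}; region has {1,2,4,6} → only 3 remains.
(4,1) = 3: row 4 has {4,6}; col 1 has {1,2,5,6}; region has {1,5} → only 3 remains.
(4,5) = 2: row 4 has {3,4,6}; col 5 has {1,4,5}; region has {4,5} → only 2 remains.
(4,6) = 1: row 4 has {2,3,4,6}; col 6 has {2,3,4,5,6}; region has {2,4,5} → only 1 remains.
(5,2) = 3: row 5 has {1,4,5}; col 2 has {1,2,4}; region has {1,4,6} → only 3 remains.
(5,4) = 2: row 5 has {1,3,4,5}; col 4 has {1,3,4,6}; region has {1,3,4,6} → only 2 remains.
(5,5) = 6: row 5 has {1,2,3,4,5}; col 5 has {1,2,4,5}; region has {1,2,4,5} → only 6 remains.
(6,2) = 6: row 6 has {1,4,5}; col 2 has {1,2,3,4}; region has {1,3,5} → only 6 remains.
(6,3) = 2: row 6 has {1,4,5,6}; col 3 has {1,3,4,5,6}; region has {1,3,5,6} → only 2 remains.
(6,5) = 3: row 6 has {1,2,4,5,6}; col 5 has {1,2,4,5,6}; region has {1,2,4,5,6} → only 3 remains.
(3,1) = 4: row 3 has {1,2,3,6}; col 1 has {1,2,3,5,6}; region has {1,2,3,5,6} → only 4 remains.
(3,2) = 5: row 3 has {1,2,3,4,6}; col 2 has {1,2,3,4,6}; region has {1,2,3,4,6} → only 5 remains.
(4,4) = 5: row 4 has {1,2,3,4,6}; col 4 has {1,2,3,4,6}; region has {1,2,3,4,6} → only 5 remains.

346521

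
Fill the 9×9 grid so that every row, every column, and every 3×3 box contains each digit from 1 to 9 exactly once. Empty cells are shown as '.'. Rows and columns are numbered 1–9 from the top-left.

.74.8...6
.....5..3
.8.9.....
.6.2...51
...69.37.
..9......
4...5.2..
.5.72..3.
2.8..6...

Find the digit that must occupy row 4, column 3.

3

row 4, column 7 = 9: in row 4, 9 can only go here (every other open cell in that row sees a 9).
row 6, column 4 = 5: in column 4, 5 can only go here (every other open cell in that column sees a 5).
row 7, column 4 = 8: in column 4, 8 can only go here (every other open cell in that column sees an 8).
row 7, column 3 = 7: in box 7, 7 can only go here (every other open cell in that box sees a 7).
row 4, column 3 = 3: row 4 has {1,2,5,6,9}; col 3 has {4,7,8,9}; box has {6,9} → only 3 remains.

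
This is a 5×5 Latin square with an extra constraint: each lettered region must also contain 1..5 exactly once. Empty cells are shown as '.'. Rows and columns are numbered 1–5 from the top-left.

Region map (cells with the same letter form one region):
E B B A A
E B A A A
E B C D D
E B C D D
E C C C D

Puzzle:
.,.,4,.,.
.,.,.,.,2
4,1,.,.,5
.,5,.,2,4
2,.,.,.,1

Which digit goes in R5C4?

5

R1C5 = 3: row 1 has {4}; col 5 has {1,2,4,5}; region has {2} → only 3 remains.
R2C2 = 3: row 2 has {2}; col 2 has {1,5}; region has {1,4,5} → only 3 remains.
R3C4 = 3: row 3 has {1,4,5}; col 4 has {2}; region has {1,2,4,5} → only 3 remains.
R5C2 = 4: row 5 has {1,2}; col 2 has {1,3,5}; region has {} → only 4 remains.
R5C4 = 5: row 5 has {1,2,4}; col 4 has {2,3}; region has {4} → only 5 remains.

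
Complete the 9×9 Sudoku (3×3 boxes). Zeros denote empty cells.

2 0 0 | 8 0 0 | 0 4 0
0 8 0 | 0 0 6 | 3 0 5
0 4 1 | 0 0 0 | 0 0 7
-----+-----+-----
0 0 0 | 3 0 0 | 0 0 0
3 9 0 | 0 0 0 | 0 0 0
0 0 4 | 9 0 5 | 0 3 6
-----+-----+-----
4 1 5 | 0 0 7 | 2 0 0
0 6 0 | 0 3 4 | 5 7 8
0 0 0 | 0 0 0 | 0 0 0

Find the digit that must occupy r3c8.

r7c4 = 6: row 7 has {1,2,4,5,7}; col 4 has {3,8,9}; box has {3,4,7} → only 6 remains.
r7c8 = 9: row 7 has {1,2,4,5,6,7}; col 8 has {3,4,7}; box has {2,5,7,8} → only 9 remains.
r7c9 = 3: row 7 has {1,2,4,5,6,7,9}; col 9 has {5,6,7,8}; box has {2,5,7,8,9} → only 3 remains.
r8c1 = 9: row 8 has {3,4,5,6,7,8}; col 1 has {2,3,4}; box has {1,4,5,6} → only 9 remains.
r8c3 = 2: row 8 has {3,4,5,6,7,8,9}; col 3 has {1,4,5}; box has {1,4,5,6,9} → only 2 remains.
r8c4 = 1: row 8 has {2,3,4,5,6,7,8,9}; col 4 has {3,6,8,9}; box has {3,4,6,7} → only 1 remains.
r2c1 = 7: row 2 has {3,5,6,8}; col 1 has {2,3,4,9}; box has {1,2,4,8} → only 7 remains.
r2c3 = 9: row 2 has {3,5,6,7,8}; col 3 has {1,2,4,5}; box has {1,2,4,7,8} → only 9 remains.
r7c5 = 8: row 7 has {1,2,3,4,5,6,7,9}; col 5 has {3}; box has {1,3,4,6,7} → only 8 remains.
r9c1 = 8: row 9 has {}; col 1 has {2,3,4,7,9}; box has {1,2,4,5,6,9} → only 8 remains.
r6c1 = 1: row 6 has {3,4,5,6,9}; col 1 has {2,3,4,7,8,9}; box has {3,4,9} → only 1 remains.
r1c5 = 7: in row 1, 7 can only go here (every other open cell in that row sees a 7).
r6c5 = 2: row 6 has {1,3,4,5,6,9}; col 5 has {3,7,8}; box has {3,5,9} → only 2 remains.
r6c2 = 7: row 6 has {1,2,3,4,5,6,9}; col 2 has {1,4,6,8,9}; box has {1,3,4,9} → only 7 remains.
r6c7 = 8: row 6 has {1,2,3,4,5,6,7,9}; col 7 has {2,3,5}; box has {3,6} → only 8 remains.
r9c2 = 3: row 9 has {8}; col 2 has {1,4,6,7,8,9}; box has {1,2,4,5,6,8,9} → only 3 remains.
r9c3 = 7: row 9 has {3,8}; col 3 has {1,2,4,5,9}; box has {1,2,3,4,5,6,8,9} → only 7 remains.
r1c2 = 5: row 1 has {2,4,7,8}; col 2 has {1,3,4,6,7,8,9}; box has {1,2,4,7,8,9} → only 5 remains.
r3c1 = 6: row 3 has {1,4,7}; col 1 has {1,2,3,4,7,8,9}; box has {1,2,4,5,7,8,9} → only 6 remains.
r3c7 = 9: row 3 has {1,4,6,7}; col 7 has {2,3,5,8}; box has {3,4,5,7} → only 9 remains.
r4c1 = 5: row 4 has {3}; col 1 has {1,2,3,4,6,7,8,9}; box has {1,3,4,7,9} → only 5 remains.
r4c2 = 2: row 4 has {3,5}; col 2 has {1,3,4,5,6,7,8,9}; box has {1,3,4,5,7,9} → only 2 remains.
r4c8 = 1: row 4 has {2,3,5}; col 8 has {3,4,7,9}; box has {3,6,8} → only 1 remains.
r9c8 = 6: row 9 has {3,7,8}; col 8 has {1,3,4,7,9}; box has {2,3,5,7,8,9} → only 6 remains.
r1c3 = 3: row 1 has {2,4,5,7,8}; col 3 has {1,2,4,5,7,9}; box has {1,2,4,5,6,7,8,9} → only 3 remains.
r1c9 = 1: row 1 has {2,3,4,5,7,8}; col 9 has {3,5,6,7,8}; box has {3,4,5,7,9} → only 1 remains.
r2c8 = 2: row 2 has {3,5,6,7,8,9}; col 8 has {1,3,4,6,7,9}; box has {1,3,4,5,7,9} → only 2 remains.
r3c5 = 5: row 3 has {1,4,6,7,9}; col 5 has {2,3,7,8}; box has {6,7,8} → only 5 remains.
r3c8 = 8: row 3 has {1,4,5,6,7,9}; col 8 has {1,2,3,4,6,7,9}; box has {1,2,3,4,5,7,9} → only 8 remains.

8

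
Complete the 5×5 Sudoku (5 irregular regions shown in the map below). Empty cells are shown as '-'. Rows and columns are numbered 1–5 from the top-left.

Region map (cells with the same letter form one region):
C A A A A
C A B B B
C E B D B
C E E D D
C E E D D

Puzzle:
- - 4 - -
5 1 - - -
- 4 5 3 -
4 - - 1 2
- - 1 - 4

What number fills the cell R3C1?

R2C5 = 3 (sole candidate).
R3C5 = 1 (sole candidate).
R4C3 = 3 (sole candidate).
R5C4 = 5 (sole candidate).
R1C4 = 2 (sole candidate).
R1C5 = 5 (sole candidate).
R2C3 = 2 (sole candidate).
R2C4 = 4 (sole candidate).
R3C1 = 2: row 3 has {1,3,4,5}; col 1 has {4,5}; region has {4,5} → only 2 remains.

2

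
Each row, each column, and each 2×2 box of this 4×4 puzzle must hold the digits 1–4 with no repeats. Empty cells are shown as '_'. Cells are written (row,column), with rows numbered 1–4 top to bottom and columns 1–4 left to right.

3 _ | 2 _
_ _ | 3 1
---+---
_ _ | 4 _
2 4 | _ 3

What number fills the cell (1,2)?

(1,2) = 1: row 1 has {2,3}; col 2 has {4}; box has {3} → only 1 remains.

1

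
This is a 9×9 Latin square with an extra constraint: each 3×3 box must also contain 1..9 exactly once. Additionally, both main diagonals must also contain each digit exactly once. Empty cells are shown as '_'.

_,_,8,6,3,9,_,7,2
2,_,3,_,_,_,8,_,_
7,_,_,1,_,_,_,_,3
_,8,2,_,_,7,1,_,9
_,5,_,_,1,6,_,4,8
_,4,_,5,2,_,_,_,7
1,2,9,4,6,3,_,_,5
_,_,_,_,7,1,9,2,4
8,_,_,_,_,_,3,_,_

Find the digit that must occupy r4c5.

4

r1c2 = 1: row 1 has {2,3,6,7,8,9}; col 2 has {2,4,5,8}; box has {2,3,7,8} → only 1 remains.
r2c4 = 7: row 2 has {2,3,8}; col 4 has {1,4,5,6}; box has {1,3,6,9} → only 7 remains.
r2c8 = 6: row 2 has {2,3,7,8}; col 8 has {2,4,7}; box has {2,3,7,8}; anti-diagonal has {1,2,5,7,8,9} → only 6 remains.
r2c9 = 1: row 2 has {2,3,6,7,8}; col 9 has {2,3,4,5,7,8,9}; box has {2,3,6,7,8} → only 1 remains.
r3c7 = 4: row 3 has {1,3,7}; col 7 has {1,3,8,9}; box has {1,2,3,6,7,8}; anti-diagonal has {1,2,5,6,7,8,9} → only 4 remains.
r4c4 = 3: row 4 has {1,2,7,8,9}; col 4 has {1,4,5,6,7}; box has {1,2,5,6,7}; main diagonal has {1,2} → only 3 remains.
r4c5 = 4: row 4 has {1,2,3,7,8,9}; col 5 has {1,2,3,6,7}; box has {1,2,3,5,6,7} → only 4 remains.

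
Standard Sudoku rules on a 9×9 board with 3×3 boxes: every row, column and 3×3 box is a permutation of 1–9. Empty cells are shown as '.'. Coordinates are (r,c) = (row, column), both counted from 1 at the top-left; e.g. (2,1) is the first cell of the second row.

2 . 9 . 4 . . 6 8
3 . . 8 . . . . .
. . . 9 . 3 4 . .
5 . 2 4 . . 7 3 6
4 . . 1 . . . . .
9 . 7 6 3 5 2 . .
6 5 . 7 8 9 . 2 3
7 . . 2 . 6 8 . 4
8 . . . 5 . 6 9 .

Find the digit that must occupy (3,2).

6

(1,4) = 5: row 1 has {2,4,6,8,9}; col 4 has {1,2,4,6,7,8,9}; box has {3,4,8,9} → only 5 remains.
(3,1) = 1: row 3 has {3,4,9}; col 1 has {2,3,4,5,6,7,8,9}; box has {2,3,9} → only 1 remains.
(4,5) = 9: row 4 has {2,3,4,5,6,7}; col 5 has {3,4,5,8}; box has {1,3,4,5,6} → only 9 remains.
(4,6) = 8: row 4 has {2,3,4,5,6,7,9}; col 6 has {3,5,6,9}; box has {1,3,4,5,6,9} → only 8 remains.
(6,9) = 1: row 6 has {2,3,5,6,7,9}; col 9 has {3,4,6,8}; box has {2,3,6,7} → only 1 remains.
(7,7) = 1: row 7 has {2,3,5,6,7,8,9}; col 7 has {2,4,6,7,8}; box has {2,3,4,6,8,9} → only 1 remains.
(8,5) = 1: row 8 has {2,4,6,7,8}; col 5 has {3,4,5,8,9}; box has {2,5,6,7,8,9} → only 1 remains.
(8,8) = 5: row 8 has {1,2,4,6,7,8}; col 8 has {2,3,6,9}; box has {1,2,3,4,6,8,9} → only 5 remains.
(9,4) = 3: row 9 has {5,6,8,9}; col 4 has {1,2,4,5,6,7,8,9}; box has {1,2,5,6,7,8,9} → only 3 remains.
(9,6) = 4: row 9 has {3,5,6,8,9}; col 6 has {3,5,6,8,9}; box has {1,2,3,5,6,7,8,9} → only 4 remains.
(9,9) = 7: row 9 has {3,4,5,6,8,9}; col 9 has {1,3,4,6,8}; box has {1,2,3,4,5,6,8,9} → only 7 remains.
(1,2) = 7: row 1 has {2,4,5,6,8,9}; col 2 has {5}; box has {1,2,3,9} → only 7 remains.
(1,6) = 1: row 1 has {2,4,5,6,7,8,9}; col 6 has {3,4,5,6,8,9}; box has {3,4,5,8,9} → only 1 remains.
(1,7) = 3: row 1 has {1,2,4,5,6,7,8,9}; col 7 has {1,2,4,6,7,8}; box has {4,6,8} → only 3 remains.
(3,8) = 7: row 3 has {1,3,4,9}; col 8 has {2,3,5,6,9}; box has {3,4,6,8} → only 7 remains.
(4,2) = 1: row 4 has {2,3,4,5,6,7,8,9}; col 2 has {5,7}; box has {2,4,5,7,9} → only 1 remains.
(5,8) = 8: row 5 has {1,4}; col 8 has {2,3,5,6,7,9}; box has {1,2,3,6,7} → only 8 remains.
(6,2) = 8: row 6 has {1,2,3,5,6,7,9}; col 2 has {1,5,7}; box has {1,2,4,5,7,9} → only 8 remains.
(6,8) = 4: row 6 has {1,2,3,5,6,7,8,9}; col 8 has {2,3,5,6,7,8,9}; box has {1,2,3,6,7,8} → only 4 remains.
(7,3) = 4: row 7 has {1,2,3,5,6,7,8,9}; col 3 has {2,7,9}; box has {5,6,7,8} → only 4 remains.
(8,3) = 3: row 8 has {1,2,4,5,6,7,8}; col 3 has {2,4,7,9}; box has {4,5,6,7,8} → only 3 remains.
(9,2) = 2: row 9 has {3,4,5,6,7,8,9}; col 2 has {1,5,7,8}; box has {3,4,5,6,7,8} → only 2 remains.
(9,3) = 1: row 9 has {2,3,4,5,6,7,8,9}; col 3 has {2,3,4,7,9}; box has {2,3,4,5,6,7,8} → only 1 remains.
(2,8) = 1: row 2 has {3,8}; col 8 has {2,3,4,5,6,7,8,9}; box has {3,4,6,7,8} → only 1 remains.
(3,2) = 6: row 3 has {1,3,4,7,9}; col 2 has {1,2,5,7,8}; box has {1,2,3,7,9} → only 6 remains.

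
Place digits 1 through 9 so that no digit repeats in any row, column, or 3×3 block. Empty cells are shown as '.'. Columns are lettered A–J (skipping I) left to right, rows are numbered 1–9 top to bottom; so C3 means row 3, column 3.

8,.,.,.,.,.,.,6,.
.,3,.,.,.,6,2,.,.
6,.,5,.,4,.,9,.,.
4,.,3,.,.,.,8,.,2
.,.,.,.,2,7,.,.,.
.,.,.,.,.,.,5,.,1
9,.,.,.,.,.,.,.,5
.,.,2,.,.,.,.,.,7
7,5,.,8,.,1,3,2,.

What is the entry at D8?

A2 = 1 (sole candidate).
A5 = 5 (sole candidate).
A6 = 2 (sole candidate).
A8 = 3 (sole candidate).
G1 = 7 (hidden single in column 7).
H2 = 5 (hidden single in column 8).
H3 = 1 (hidden single in box 3).
Singles propagation stalls before the target is settled. Branch on C1 (candidates {4,9}).
  Try C1 = 4: this forces J1=3, J3=8, C9=6, E9=9, J9=4; then J2 has no candidate left — contradiction.
So C1 = 9.
Singles propagation stalls before the target is settled. Branch on B1 (candidates {2,4}).
  Try B1 = 2: this forces B3=7, C2=4, J2=8, J3=3, C9=6, E9=9, J9=4; then J1 has no candidate left — contradiction.
So B1 = 4.
J1 = 3 (sole candidate).
C2 = 7 (sole candidate).
D2 = 9 (sole candidate).
E2 = 8 (sole candidate).
J2 = 4 (sole candidate).
B3 = 2 (sole candidate).
F3 = 3 (sole candidate).
J3 = 8 (sole candidate).
D3 = 7 (sole candidate).
E7 = 7 (hidden single in row 7).
D7 = 3 (hidden single in row 7).
H5 = 3 (hidden single in row 5).
E6 = 3 (hidden single in row 6).
F7 = 2 (hidden single in row 7).
F1 = 5 (sole candidate).
F4 = 9 (sole candidate).
H4 = 7 (sole candidate).
F8 = 4 (sole candidate).
E1 = 1 (sole candidate).
F6 = 8 (sole candidate).
D1 = 2 (sole candidate).
C6 = 6 (sole candidate).
D6 = 4 (sole candidate).
H6 = 9 (sole candidate).
H8 = 8 (sole candidate).
C9 = 4 (sole candidate).
B4 = 1 (sole candidate).
C5 = 8 (sole candidate).
J5 = 6 (sole candidate).
B6 = 7 (sole candidate).
C7 = 1 (sole candidate).
H7 = 4 (sole candidate).
B8 = 6 (sole candidate).
D8 = 5: row 8 has {2,3,4,6,7,8}; col 4 has {2,3,4,7,8,9}; box has {1,2,3,4,7,8} → only 5 remains.

5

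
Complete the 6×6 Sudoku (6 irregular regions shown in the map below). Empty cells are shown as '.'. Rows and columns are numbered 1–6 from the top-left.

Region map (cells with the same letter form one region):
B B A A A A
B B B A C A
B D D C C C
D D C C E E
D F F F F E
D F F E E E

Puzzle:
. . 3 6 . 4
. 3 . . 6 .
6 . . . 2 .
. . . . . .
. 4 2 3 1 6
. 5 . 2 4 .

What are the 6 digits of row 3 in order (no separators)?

r1c5 = 5: row 1 has {3,4,6}; col 5 has {1,2,4,6}; region has {3,4,6} → only 5 remains.
r2c4 = 1: row 2 has {3,6}; col 4 has {2,3,6}; region has {3,4,5,6} → only 1 remains.
r2c6 = 2: row 2 has {1,3,6}; col 6 has {4,6}; region has {1,3,4,5,6} → only 2 remains.
r3c2 = 1: row 3 has {2,6}; col 2 has {3,4,5}; region has {} → only 1 remains.
r4c5 = 3: row 4 has {}; col 5 has {1,2,4,5,6}; region has {2,4,6} → only 3 remains.
r5c1 = 5: row 5 has {1,2,3,4,6}; col 1 has {6}; region has {1} → only 5 remains.
r6c1 = 3: row 6 has {2,4,5}; col 1 has {5,6}; region has {1,5} → only 3 remains.
r6c3 = 6: row 6 has {2,3,4,5}; col 3 has {2,3}; region has {1,2,3,4,5} → only 6 remains.
r6c6 = 1: row 6 has {2,3,4,5,6}; col 6 has {2,4,6}; region has {2,3,4,6} → only 1 remains.
r1c2 = 2: row 1 has {3,4,5,6}; col 2 has {1,3,4,5}; region has {3,6} → only 2 remains.
r2c1 = 4: row 2 has {1,2,3,6}; col 1 has {3,5,6}; region has {2,3,6} → only 4 remains.
r2c3 = 5: row 2 has {1,2,3,4,6}; col 3 has {2,3,6}; region has {2,3,4,6} → only 5 remains.
r3c3 = 4: row 3 has {1,2,6}; col 3 has {2,3,5,6}; region has {1,3,5} → only 4 remains.
r3c4 = 5: row 3 has {1,2,4,6}; col 4 has {1,2,3,6}; region has {2,6} → only 5 remains.
r3c6 = 3: row 3 has {1,2,4,5,6}; col 6 has {1,2,4,6}; region has {2,5,6} → only 3 remains.

614523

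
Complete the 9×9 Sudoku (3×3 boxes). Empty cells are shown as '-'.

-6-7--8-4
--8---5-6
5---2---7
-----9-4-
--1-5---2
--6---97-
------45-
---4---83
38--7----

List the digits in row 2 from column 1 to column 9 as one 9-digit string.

row 1, column 6 = 5 (hidden single in row 1).
row 9, column 3 = 4 (hidden single in row 9).
row 9, column 4 = 5 (hidden single in row 9).
row 5, column 6 = 7 (hidden single in column 6).
row 8, column 7 = 7 (hidden single in column 7).
row 9, column 7 = 2 (hidden single in column 7).
row 9, column 8 = 6 (hidden single in box 9).
row 5, column 8 = 3 (sole candidate).
row 9, column 6 = 1 (sole candidate).
row 9, column 9 = 9 (sole candidate).
row 5, column 7 = 6 (sole candidate).
row 7, column 9 = 1 (sole candidate).
row 4, column 7 = 1 (sole candidate).
row 5, column 4 = 8 (sole candidate).
row 3, column 7 = 3 (sole candidate).
row 3, column 3 = 9 (sole candidate).
row 3, column 8 = 1 (sole candidate).
row 3, column 2 = 4 (sole candidate).
row 3, column 4 = 6 (sole candidate).
row 3, column 6 = 8 (sole candidate).
row 5, column 2 = 9 (sole candidate).
row 5, column 1 = 4 (sole candidate).
row 4, column 5 = 6 (hidden single in row 4).
row 8, column 5 = 9 (sole candidate).
row 1, column 8 = 9 (hidden single in row 1).
row 2, column 8 = 2: row 2 has {5,6,8}; col 8 has {1,3,4,5,6,7,8,9}; box has {1,3,4,5,6,7,8,9} → only 2 remains.
row 2, column 4 = 9: in row 2, 9 can only go here (every other open cell in that row sees a 9).
row 7, column 5 = 8 (hidden single in row 7).
row 7, column 1 = 9 (hidden single in row 7).
row 7, column 6 = 6 (hidden single in row 7).
row 8, column 6 = 2 (sole candidate).
row 7, column 4 = 3 (sole candidate).
row 8, column 3 = 5 (sole candidate).
row 4, column 4 = 2 (sole candidate).
row 6, column 4 = 1 (sole candidate).
row 8, column 2 = 1 (sole candidate).
row 8, column 1 = 6 (sole candidate).
Singles propagation stalls; row 2, column 1 is still open with candidates {1,7}.
  Try row 2, column 1 = 1: this forces row 1, column 1=2, row 1, column 3=3, row 1, column 5=1, row 2, column 2=7, row 4, column 3=7; then row 7 has no cell left for 7 — contradiction.
So row 2, column 1 = 7.
row 2, column 2 = 3: row 2 has {2,5,6,7,8,9}; col 2 has {1,4,6,8,9}; box has {4,5,6,7,8,9} → only 3 remains.
row 2, column 6 = 4: row 2 has {2,3,5,6,7,8,9}; col 6 has {1,2,5,6,7,8,9}; box has {2,5,6,7,8,9} → only 4 remains.
row 4, column 1 = 8 (sole candidate).
row 4, column 9 = 5 (sole candidate).
row 6, column 1 = 2 (sole candidate).
row 6, column 2 = 5 (sole candidate).
row 6, column 6 = 3 (sole candidate).
row 6, column 9 = 8 (sole candidate).
row 1, column 1 = 1 (sole candidate).
row 1, column 3 = 2 (sole candidate).
row 1, column 5 = 3 (sole candidate).
row 2, column 5 = 1: row 2 has {2,3,4,5,6,7,8,9}; col 5 has {2,3,5,6,7,8,9}; box has {2,3,4,5,6,7,8,9} → only 1 remains.

738914526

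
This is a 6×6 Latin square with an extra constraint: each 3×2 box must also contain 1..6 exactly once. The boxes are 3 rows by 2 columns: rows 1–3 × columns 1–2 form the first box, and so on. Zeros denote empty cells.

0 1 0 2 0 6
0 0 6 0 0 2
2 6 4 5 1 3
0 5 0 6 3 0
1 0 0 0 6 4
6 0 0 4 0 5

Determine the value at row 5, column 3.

5

row 1, column 3 = 3: row 1 has {1,2,6}; col 3 has {4,6}; box has {2,4,5,6} → only 3 remains.
row 2, column 4 = 1: row 2 has {2,6}; col 4 has {2,4,5,6}; box has {2,3,4,5,6} → only 1 remains.
row 4, column 1 = 4: row 4 has {3,5,6}; col 1 has {1,2,6}; box has {1,5,6} → only 4 remains.
row 4, column 6 = 1: row 4 has {3,4,5,6}; col 6 has {2,3,4,5,6}; box has {3,4,5,6} → only 1 remains.
row 5, column 4 = 3: row 5 has {1,4,6}; col 4 has {1,2,4,5,6}; box has {4,6} → only 3 remains.
row 6, column 5 = 2: row 6 has {4,5,6}; col 5 has {1,3,6}; box has {1,3,4,5,6} → only 2 remains.
row 1, column 1 = 5: row 1 has {1,2,3,6}; col 1 has {1,2,4,6}; box has {1,2,6} → only 5 remains.
row 1, column 5 = 4: row 1 has {1,2,3,5,6}; col 5 has {1,2,3,6}; box has {1,2,3,6} → only 4 remains.
row 2, column 1 = 3: row 2 has {1,2,6}; col 1 has {1,2,4,5,6}; box has {1,2,5,6} → only 3 remains.
row 2, column 2 = 4: row 2 has {1,2,3,6}; col 2 has {1,5,6}; box has {1,2,3,5,6} → only 4 remains.
row 2, column 5 = 5: row 2 has {1,2,3,4,6}; col 5 has {1,2,3,4,6}; box has {1,2,3,4,6} → only 5 remains.
row 4, column 3 = 2: row 4 has {1,3,4,5,6}; col 3 has {3,4,6}; box has {3,4,6} → only 2 remains.
row 5, column 2 = 2: row 5 has {1,3,4,6}; col 2 has {1,4,5,6}; box has {1,4,5,6} → only 2 remains.
row 5, column 3 = 5: row 5 has {1,2,3,4,6}; col 3 has {2,3,4,6}; box has {2,3,4,6} → only 5 remains.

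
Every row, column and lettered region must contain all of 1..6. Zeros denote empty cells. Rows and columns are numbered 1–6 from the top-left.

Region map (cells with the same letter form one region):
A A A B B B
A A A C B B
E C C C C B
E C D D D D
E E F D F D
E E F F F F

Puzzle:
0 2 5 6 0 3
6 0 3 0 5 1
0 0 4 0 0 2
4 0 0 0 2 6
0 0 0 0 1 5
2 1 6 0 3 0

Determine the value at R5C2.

R1C1 = 1 (sole candidate).
R1C5 = 4 (sole candidate).
R2C2 = 4 (sole candidate).
R2C4 = 2 (sole candidate).
R3C5 = 6 (sole candidate).
R4C3 = 1 (sole candidate).
R4C4 = 3 (sole candidate).
R5C1 = 3 (sole candidate).
R5C2 = 6: row 5 has {1,3,5}; col 2 has {1,2,4}; region has {1,2,3,4} → only 6 remains.

6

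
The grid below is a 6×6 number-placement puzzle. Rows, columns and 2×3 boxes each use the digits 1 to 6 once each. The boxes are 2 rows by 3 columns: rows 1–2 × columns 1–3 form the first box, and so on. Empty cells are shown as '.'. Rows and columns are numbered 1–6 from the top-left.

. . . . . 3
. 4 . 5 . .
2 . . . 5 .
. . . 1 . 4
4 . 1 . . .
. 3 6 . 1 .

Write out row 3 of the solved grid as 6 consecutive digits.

214356

r3c6 = 6: row 3 has {2,5}; col 6 has {3,4}; box has {1,4,5} → only 6 remains.
r6c1 = 5: row 6 has {1,3,6}; col 1 has {2,4}; box has {1,3,4,6} → only 5 remains.
r6c6 = 2: row 6 has {1,3,5,6}; col 6 has {3,4,6}; box has {1} → only 2 remains.
r2c6 = 1: row 2 has {4,5}; col 6 has {2,3,4,6}; box has {3,5} → only 1 remains.
r3c2 = 1: row 3 has {2,5,6}; col 2 has {3,4}; box has {2} → only 1 remains.
r3c4 = 3: row 3 has {1,2,5,6}; col 4 has {1,5}; box has {1,4,5,6} → only 3 remains.
r4c5 = 2: row 4 has {1,4}; col 5 has {1,5}; box has {1,3,4,5,6} → only 2 remains.
r5c2 = 2: row 5 has {1,4}; col 2 has {1,3,4}; box has {1,3,4,5,6} → only 2 remains.
r5c4 = 6: row 5 has {1,2,4}; col 4 has {1,3,5}; box has {1,2} → only 6 remains.
r5c5 = 3: row 5 has {1,2,4,6}; col 5 has {1,2,5}; box has {1,2,6} → only 3 remains.
r5c6 = 5: row 5 has {1,2,3,4,6}; col 6 has {1,2,3,4,6}; box has {1,2,3,6} → only 5 remains.
r6c4 = 4: row 6 has {1,2,3,5,6}; col 4 has {1,3,5,6}; box has {1,2,3,5,6} → only 4 remains.
r1c4 = 2: row 1 has {3}; col 4 has {1,3,4,5,6}; box has {1,3,5} → only 2 remains.
r2c5 = 6: row 2 has {1,4,5}; col 5 has {1,2,3,5}; box has {1,2,3,5} → only 6 remains.
r3c3 = 4: row 3 has {1,2,3,5,6}; col 3 has {1,6}; box has {1,2} → only 4 remains.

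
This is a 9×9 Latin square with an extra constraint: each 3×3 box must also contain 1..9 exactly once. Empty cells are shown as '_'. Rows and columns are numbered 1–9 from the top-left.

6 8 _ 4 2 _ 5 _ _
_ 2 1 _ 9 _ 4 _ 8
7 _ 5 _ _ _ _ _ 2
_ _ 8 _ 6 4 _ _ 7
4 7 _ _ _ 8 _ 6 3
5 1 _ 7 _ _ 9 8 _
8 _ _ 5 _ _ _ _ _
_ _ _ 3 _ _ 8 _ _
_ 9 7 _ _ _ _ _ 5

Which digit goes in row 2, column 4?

row 2, column 1 = 3: row 2 has {1,2,4,8,9}; col 1 has {4,5,6,7,8}; box has {1,2,5,6,7,8} → only 3 remains.
row 2, column 4 = 6: row 2 has {1,2,3,4,8,9}; col 4 has {3,4,5,7}; box has {2,4,9} → only 6 remains.

6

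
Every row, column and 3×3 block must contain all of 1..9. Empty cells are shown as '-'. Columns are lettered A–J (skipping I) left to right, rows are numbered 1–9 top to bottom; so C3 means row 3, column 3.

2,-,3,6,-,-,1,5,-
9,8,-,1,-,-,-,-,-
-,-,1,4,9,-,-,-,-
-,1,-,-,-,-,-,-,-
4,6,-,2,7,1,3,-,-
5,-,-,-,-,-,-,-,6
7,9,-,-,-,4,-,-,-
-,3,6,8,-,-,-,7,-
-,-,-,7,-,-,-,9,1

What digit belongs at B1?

4

E1 = 8: row 1 has {1,2,3,5,6}; col 5 has {7,9}; box has {1,4,6,9} → only 8 remains.
F1 = 7: row 1 has {1,2,3,5,6,8}; col 6 has {1,4}; box has {1,4,6,8,9} → only 7 remains.
A3 = 6: row 3 has {1,4,9}; col 1 has {2,4,5,7,9}; box has {1,2,3,8,9} → only 6 remains.
H5 = 8: row 5 has {1,2,3,4,6,7}; col 8 has {5,7,9}; box has {3,6} → only 8 remains.
A8 = 1: row 8 has {3,6,7,8}; col 1 has {2,4,5,6,7,9}; box has {3,6,7,9} → only 1 remains.
A9 = 8: row 9 has {1,7,9}; col 1 has {1,2,4,5,6,7,9}; box has {1,3,6,7,9} → only 8 remains.
B1 = 4: row 1 has {1,2,3,5,6,7,8}; col 2 has {1,3,6,8,9}; box has {1,2,3,6,8,9} → only 4 remains.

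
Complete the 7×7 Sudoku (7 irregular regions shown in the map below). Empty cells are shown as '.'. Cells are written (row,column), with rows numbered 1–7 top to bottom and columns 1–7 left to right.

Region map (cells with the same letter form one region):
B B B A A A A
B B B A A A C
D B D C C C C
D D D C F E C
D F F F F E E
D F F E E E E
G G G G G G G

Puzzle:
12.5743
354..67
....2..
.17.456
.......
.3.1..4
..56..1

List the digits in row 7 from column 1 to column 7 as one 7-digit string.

(1,3) = 6: row 1 has {1,2,3,4,5,7}; col 3 has {4,5,7}; region has {1,2,3,4,5} → only 6 remains.
(2,4) = 2: row 2 has {3,4,5,6,7}; col 4 has {1,5,6}; region has {3,4,5,6,7} → only 2 remains.
(2,5) = 1: row 2 has {2,3,4,5,6,7}; col 5 has {2,4,7}; region has {2,3,4,5,6,7} → only 1 remains.
(3,2) = 7: row 3 has {2}; col 2 has {1,2,3,5}; region has {1,2,3,4,5,6} → only 7 remains.
(3,3) = 3: row 3 has {2,7}; col 3 has {4,5,6,7}; region has {1,7} → only 3 remains.
(3,4) = 4: row 3 has {2,3,7}; col 4 has {1,2,5,6}; region has {2,6,7} → only 4 remains.
(3,6) = 1: row 3 has {2,3,4,7}; col 6 has {4,5,6}; region has {2,4,6,7} → only 1 remains.
(3,7) = 5: row 3 has {1,2,3,4,7}; col 7 has {1,3,4,6,7}; region has {1,2,4,6,7} → only 5 remains.
(4,1) = 2: row 4 has {1,4,5,6,7}; col 1 has {1,3}; region has {1,3,7} → only 2 remains.
(4,4) = 3: row 4 has {1,2,4,5,6,7}; col 4 has {1,2,4,5,6}; region has {1,2,4,5,6,7} → only 3 remains.
(5,2) = 6: row 5 has {}; col 2 has {1,2,3,5,7}; region has {3,4} → only 6 remains.
(5,4) = 7: row 5 has {6}; col 4 has {1,2,3,4,5,6}; region has {3,4,6} → only 7 remains.
(5,5) = 5: row 5 has {6,7}; col 5 has {1,2,4,7}; region has {3,4,6,7} → only 5 remains.
(5,7) = 2: row 5 has {5,6,7}; col 7 has {1,3,4,5,6,7}; region has {1,4,5} → only 2 remains.
(6,3) = 2: row 6 has {1,3,4}; col 3 has {3,4,5,6,7}; region has {3,4,5,6,7} → only 2 remains.
(6,5) = 6: row 6 has {1,2,3,4}; col 5 has {1,2,4,5,7}; region has {1,2,4,5} → only 6 remains.
(6,6) = 7: row 6 has {1,2,3,4,6}; col 6 has {1,4,5,6}; region has {1,2,4,5,6} → only 7 remains.
(7,2) = 4: row 7 has {1,5,6}; col 2 has {1,2,3,5,6,7}; region has {1,5,6} → only 4 remains.
(7,5) = 3: row 7 has {1,4,5,6}; col 5 has {1,2,4,5,6,7}; region has {1,4,5,6} → only 3 remains.
(7,6) = 2: row 7 has {1,3,4,5,6}; col 6 has {1,4,5,6,7}; region has {1,3,4,5,6} → only 2 remains.
(3,1) = 6: row 3 has {1,2,3,4,5,7}; col 1 has {1,2,3}; region has {1,2,3,7} → only 6 remains.
(5,1) = 4: row 5 has {2,5,6,7}; col 1 has {1,2,3,6}; region has {1,2,3,6,7} → only 4 remains.
(5,3) = 1: row 5 has {2,4,5,6,7}; col 3 has {2,3,4,5,6,7}; region has {2,3,4,5,6,7} → only 1 remains.
(5,6) = 3: row 5 has {1,2,4,5,6,7}; col 6 has {1,2,4,5,6,7}; region has {1,2,4,5,6,7} → only 3 remains.
(6,1) = 5: row 6 has {1,2,3,4,6,7}; col 1 has {1,2,3,4,6}; region has {1,2,3,4,6,7} → only 5 remains.
(7,1) = 7: row 7 has {1,2,3,4,5,6}; col 1 has {1,2,3,4,5,6}; region has {1,2,3,4,5,6} → only 7 remains.

7456321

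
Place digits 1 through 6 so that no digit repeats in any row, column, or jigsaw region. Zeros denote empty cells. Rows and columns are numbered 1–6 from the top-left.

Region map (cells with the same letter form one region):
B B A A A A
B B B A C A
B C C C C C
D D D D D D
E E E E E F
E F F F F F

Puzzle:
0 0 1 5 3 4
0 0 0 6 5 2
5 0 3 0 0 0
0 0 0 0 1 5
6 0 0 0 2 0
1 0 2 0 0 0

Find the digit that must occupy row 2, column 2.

1

row 1, column 1 = 2 (sole candidate).
row 1, column 2 = 6 (sole candidate).
row 2, column 3 = 4 (sole candidate).
row 4, column 3 = 6 (sole candidate).
row 5, column 3 = 5 (sole candidate).
row 2, column 1 = 3 (sole candidate).
row 2, column 2 = 1: row 2 has {2,3,4,5,6}; col 2 has {6}; region has {2,3,4,5,6} → only 1 remains.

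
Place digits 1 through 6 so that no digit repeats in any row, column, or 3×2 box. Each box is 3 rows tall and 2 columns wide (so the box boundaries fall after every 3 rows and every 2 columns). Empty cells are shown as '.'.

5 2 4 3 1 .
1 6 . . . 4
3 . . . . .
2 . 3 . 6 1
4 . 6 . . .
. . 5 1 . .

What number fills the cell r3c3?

r1c6 = 6: row 1 has {1,2,3,4,5}; col 6 has {1,4}; box has {1,4} → only 6 remains.
r2c3 = 2: row 2 has {1,4,6}; col 3 has {3,4,5,6}; box has {3,4} → only 2 remains.
r2c4 = 5: row 2 has {1,2,4,6}; col 4 has {1,3}; box has {2,3,4} → only 5 remains.
r2c5 = 3: row 2 has {1,2,4,5,6}; col 5 has {1,6}; box has {1,4,6} → only 3 remains.
r3c2 = 4: row 3 has {3}; col 2 has {2,6}; box has {1,2,3,5,6} → only 4 remains.
r3c3 = 1: row 3 has {3,4}; col 3 has {2,3,4,5,6}; box has {2,3,4,5} → only 1 remains.

1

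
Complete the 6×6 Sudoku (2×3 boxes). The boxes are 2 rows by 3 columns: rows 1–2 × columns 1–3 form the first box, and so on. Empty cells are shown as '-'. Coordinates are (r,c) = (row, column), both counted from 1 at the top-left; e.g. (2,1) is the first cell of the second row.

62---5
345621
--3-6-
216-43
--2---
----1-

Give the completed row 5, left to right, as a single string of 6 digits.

162354

(1,3) = 1: row 1 has {2,5,6}; col 3 has {2,3,5,6}; box has {2,3,4,5,6} → only 1 remains.
(1,5) = 3: row 1 has {1,2,5,6}; col 5 has {1,2,4,6}; box has {1,2,5,6} → only 3 remains.
(3,2) = 5: row 3 has {3,6}; col 2 has {1,2,4}; box has {1,2,3,6} → only 5 remains.
(3,6) = 2: row 3 has {3,5,6}; col 6 has {1,3,5}; box has {3,4,6} → only 2 remains.
(4,4) = 5: row 4 has {1,2,3,4,6}; col 4 has {6}; box has {2,3,4,6} → only 5 remains.
(5,5) = 5: row 5 has {2}; col 5 has {1,2,3,4,6}; box has {1} → only 5 remains.
(6,3) = 4: row 6 has {1}; col 3 has {1,2,3,5,6}; box has {2} → only 4 remains.
(6,6) = 6: row 6 has {1,4}; col 6 has {1,2,3,5}; box has {1,5} → only 6 remains.
(1,4) = 4: row 1 has {1,2,3,5,6}; col 4 has {5,6}; box has {1,2,3,5,6} → only 4 remains.
(3,1) = 4: row 3 has {2,3,5,6}; col 1 has {2,3,6}; box has {1,2,3,5,6} → only 4 remains.
(3,4) = 1: row 3 has {2,3,4,5,6}; col 4 has {4,5,6}; box has {2,3,4,5,6} → only 1 remains.
(5,1) = 1: row 5 has {2,5}; col 1 has {2,3,4,6}; box has {2,4} → only 1 remains.
(5,4) = 3: row 5 has {1,2,5}; col 4 has {1,4,5,6}; box has {1,5,6} → only 3 remains.
(5,6) = 4: row 5 has {1,2,3,5}; col 6 has {1,2,3,5,6}; box has {1,3,5,6} → only 4 remains.
(6,1) = 5: row 6 has {1,4,6}; col 1 has {1,2,3,4,6}; box has {1,2,4} → only 5 remains.
(6,2) = 3: row 6 has {1,4,5,6}; col 2 has {1,2,4,5}; box has {1,2,4,5} → only 3 remains.
(6,4) = 2: row 6 has {1,3,4,5,6}; col 4 has {1,3,4,5,6}; box has {1,3,4,5,6} → only 2 remains.
(5,2) = 6: row 5 has {1,2,3,4,5}; col 2 has {1,2,3,4,5}; box has {1,2,3,4,5} → only 6 remains.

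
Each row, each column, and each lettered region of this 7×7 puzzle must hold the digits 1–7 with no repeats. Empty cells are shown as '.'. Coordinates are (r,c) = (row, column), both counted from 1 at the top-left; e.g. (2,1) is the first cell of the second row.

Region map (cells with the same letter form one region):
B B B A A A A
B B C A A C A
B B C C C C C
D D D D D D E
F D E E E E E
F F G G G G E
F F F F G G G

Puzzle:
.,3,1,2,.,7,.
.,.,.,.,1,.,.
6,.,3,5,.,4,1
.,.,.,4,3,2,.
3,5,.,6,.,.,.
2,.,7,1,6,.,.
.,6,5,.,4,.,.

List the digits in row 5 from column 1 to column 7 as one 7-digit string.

3546217

(1,5) = 5: row 1 has {1,2,3,7}; col 5 has {1,3,4,6}; region has {1,2,7} → only 5 remains.
(2,4) = 3: row 2 has {1}; col 4 has {1,2,4,5,6}; region has {1,2,5,7} → only 3 remains.
(2,6) = 6: row 2 has {1,3}; col 6 has {2,4,7}; region has {1,3,4,5} → only 6 remains.
(2,7) = 4: row 2 has {1,3,6}; col 7 has {1}; region has {1,2,3,5,7} → only 4 remains.
(4,3) = 6: row 4 has {2,3,4}; col 3 has {1,3,5,7}; region has {2,3,4,5} → only 6 remains.
(5,6) = 1: row 5 has {3,5,6}; col 6 has {2,4,6,7}; region has {6} → only 1 remains.
(6,2) = 4: row 6 has {1,2,6,7}; col 2 has {3,5,6}; region has {2,3,5,6} → only 4 remains.
(7,4) = 7: row 7 has {4,5,6}; col 4 has {1,2,3,4,5,6}; region has {2,3,4,5,6} → only 7 remains.
(7,6) = 3: row 7 has {4,5,6,7}; col 6 has {1,2,4,6,7}; region has {1,4,6,7} → only 3 remains.
(7,7) = 2: row 7 has {3,4,5,6,7}; col 7 has {1,4}; region has {1,3,4,6,7} → only 2 remains.
(1,1) = 4: row 1 has {1,2,3,5,7}; col 1 has {2,3,6}; region has {1,3,6} → only 4 remains.
(1,7) = 6: row 1 has {1,2,3,4,5,7}; col 7 has {1,2,4}; region has {1,2,3,4,5,7} → only 6 remains.
(2,3) = 2: row 2 has {1,3,4,6}; col 3 has {1,3,5,6,7}; region has {1,3,4,5,6} → only 2 remains.
(3,5) = 7: row 3 has {1,3,4,5,6}; col 5 has {1,3,4,5,6}; region has {1,2,3,4,5,6} → only 7 remains.
(5,3) = 4: row 5 has {1,3,5,6}; col 3 has {1,2,3,5,6,7}; region has {1,6} → only 4 remains.
(5,5) = 2: row 5 has {1,3,4,5,6}; col 5 has {1,3,4,5,6,7}; region has {1,4,6} → only 2 remains.
(5,7) = 7: row 5 has {1,2,3,4,5,6}; col 7 has {1,2,4,6}; region has {1,2,4,6} → only 7 remains.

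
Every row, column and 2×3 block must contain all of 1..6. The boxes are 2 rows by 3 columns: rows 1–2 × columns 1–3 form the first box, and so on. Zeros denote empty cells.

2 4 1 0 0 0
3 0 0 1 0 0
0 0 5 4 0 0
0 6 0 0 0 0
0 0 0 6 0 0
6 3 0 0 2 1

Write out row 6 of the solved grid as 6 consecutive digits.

634521

R2C2 = 5 (sole candidate).
R2C3 = 6 (sole candidate).
R2C5 = 4 (sole candidate).
R2C6 = 2 (sole candidate).
R3C1 = 1 (sole candidate).
R3C2 = 2 (sole candidate).
R4C1 = 4 (sole candidate).
R4C3 = 3 (sole candidate).
R4C6 = 5 (sole candidate).
R5C1 = 5 (sole candidate).
R5C2 = 1 (sole candidate).
R5C5 = 3 (sole candidate).
R5C6 = 4 (sole candidate).
R6C3 = 4: row 6 has {1,2,3,6}; col 3 has {1,3,5,6}; box has {1,3,5,6} → only 4 remains.
R6C4 = 5: row 6 has {1,2,3,4,6}; col 4 has {1,4,6}; box has {1,2,3,4,6} → only 5 remains.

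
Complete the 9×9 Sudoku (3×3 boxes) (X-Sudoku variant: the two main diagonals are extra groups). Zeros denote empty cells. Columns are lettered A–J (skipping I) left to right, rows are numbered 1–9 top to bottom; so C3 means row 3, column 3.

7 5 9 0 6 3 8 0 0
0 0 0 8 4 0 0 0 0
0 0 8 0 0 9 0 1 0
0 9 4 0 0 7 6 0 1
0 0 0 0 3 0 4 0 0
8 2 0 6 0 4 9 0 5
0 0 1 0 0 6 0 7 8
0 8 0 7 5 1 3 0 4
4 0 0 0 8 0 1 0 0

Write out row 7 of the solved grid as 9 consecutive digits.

531496278

J1 = 2: row 1 has {3,5,6,7,8,9}; col 9 has {1,4,5,8}; box has {1,8}; anti-diagonal has {1,3,4,6,7,8} → only 2 remains.
G3 = 5: row 3 has {1,8,9}; col 7 has {1,3,4,6,8,9}; box has {1,2,8}; anti-diagonal has {1,2,3,4,6,7,8} → only 5 remains.
E4 = 2: row 4 has {1,4,6,7,9}; col 5 has {3,4,5,6,8}; box has {3,4,6,7} → only 2 remains.
J5 = 7: row 5 has {3,4}; col 9 has {1,2,4,5,8}; box has {1,4,5,6,9} → only 7 remains.
E6 = 1: row 6 has {2,4,5,6,8,9}; col 5 has {2,3,4,5,6,8}; box has {2,3,4,6,7} → only 1 remains.
H6 = 3: row 6 has {1,2,4,5,6,8,9}; col 8 has {1,7}; box has {1,4,5,6,7,9} → only 3 remains.
B7 = 3: row 7 has {1,6,7,8}; col 2 has {2,5,8,9}; box has {1,4,8} → only 3 remains.
E7 = 9: row 7 has {1,3,6,7,8}; col 5 has {1,2,3,4,5,6,8}; box has {1,5,6,7,8} → only 9 remains.
G7 = 2: row 7 has {1,3,6,7,8,9}; col 7 has {1,3,4,5,6,8,9}; box has {1,3,4,7,8}; main diagonal has {3,4,7,8} → only 2 remains.
F9 = 2: row 9 has {1,4,8}; col 6 has {1,3,4,6,7,9}; box has {1,5,6,7,8,9} → only 2 remains.
D1 = 1: row 1 has {2,3,5,6,7,8,9}; col 4 has {6,7,8}; box has {3,4,6,8,9} → only 1 remains.
H1 = 4: row 1 has {1,2,3,5,6,7,8,9}; col 8 has {1,3,7}; box has {1,2,5,8} → only 4 remains.
F2 = 5: row 2 has {4,8}; col 6 has {1,2,3,4,6,7,9}; box has {1,3,4,6,8,9} → only 5 remains.
G2 = 7: row 2 has {4,5,8}; col 7 has {1,2,3,4,5,6,8,9}; box has {1,2,4,5,8} → only 7 remains.
H2 = 9: row 2 has {4,5,7,8}; col 8 has {1,3,4,7}; box has {1,2,4,5,7,8}; anti-diagonal has {1,2,3,4,5,6,7,8} → only 9 remains.
D3 = 2: row 3 has {1,5,8,9}; col 4 has {1,6,7,8}; box has {1,3,4,5,6,8,9} → only 2 remains.
E3 = 7: row 3 has {1,2,5,8,9}; col 5 has {1,2,3,4,5,6,8,9}; box has {1,2,3,4,5,6,8,9} → only 7 remains.
D4 = 5: row 4 has {1,2,4,6,7,9}; col 4 has {1,2,6,7,8}; box has {1,2,3,4,6,7}; main diagonal has {2,3,4,7,8} → only 5 remains.
H4 = 8: row 4 has {1,2,4,5,6,7,9}; col 8 has {1,3,4,7,9}; box has {1,3,4,5,6,7,9} → only 8 remains.
D5 = 9: row 5 has {3,4,7}; col 4 has {1,2,5,6,7,8}; box has {1,2,3,4,5,6,7} → only 9 remains.
F5 = 8: row 5 has {3,4,7,9}; col 6 has {1,2,3,4,5,6,7,9}; box has {1,2,3,4,5,6,7,9} → only 8 remains.
H5 = 2: row 5 has {3,4,7,8,9}; col 8 has {1,3,4,7,8,9}; box has {1,3,4,5,6,7,8,9} → only 2 remains.
C6 = 7: row 6 has {1,2,3,4,5,6,8,9}; col 3 has {1,4,8,9}; box has {2,4,8,9} → only 7 remains.
A7 = 5: row 7 has {1,2,3,6,7,8,9}; col 1 has {4,7,8}; box has {1,3,4,8} → only 5 remains.
D7 = 4: row 7 has {1,2,3,5,6,7,8,9}; col 4 has {1,2,5,6,7,8,9}; box has {1,2,5,6,7,8,9} → only 4 remains.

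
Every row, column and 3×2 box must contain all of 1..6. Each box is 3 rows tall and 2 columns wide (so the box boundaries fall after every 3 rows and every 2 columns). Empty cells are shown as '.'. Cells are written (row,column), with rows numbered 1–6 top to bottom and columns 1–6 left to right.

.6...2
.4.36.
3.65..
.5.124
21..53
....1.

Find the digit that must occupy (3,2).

(1,4) = 4: row 1 has {2,6}; col 4 has {1,3,5}; box has {3,5,6} → only 4 remains.
(1,5) = 3: row 1 has {2,4,6}; col 5 has {1,2,5,6}; box has {2,6} → only 3 remains.
(3,2) = 2: row 3 has {3,5,6}; col 2 has {1,4,5,6}; box has {3,4,6} → only 2 remains.

2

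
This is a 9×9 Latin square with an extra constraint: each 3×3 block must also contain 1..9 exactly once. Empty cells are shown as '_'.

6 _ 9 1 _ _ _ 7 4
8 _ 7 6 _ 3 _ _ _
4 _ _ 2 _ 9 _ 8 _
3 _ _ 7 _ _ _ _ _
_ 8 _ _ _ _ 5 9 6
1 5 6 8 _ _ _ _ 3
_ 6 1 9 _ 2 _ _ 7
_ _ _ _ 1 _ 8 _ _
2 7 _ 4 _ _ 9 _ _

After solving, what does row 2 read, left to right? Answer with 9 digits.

r5c1 = 7: row 5 has {5,6,8,9}; col 1 has {1,2,3,4,6,8}; box has {1,3,5,6,8} → only 7 remains.
r5c4 = 3: row 5 has {5,6,7,8,9}; col 4 has {1,2,4,6,7,8,9}; box has {7,8} → only 3 remains.
r6c6 = 4: row 6 has {1,3,5,6,8}; col 6 has {2,3,9}; box has {3,7,8} → only 4 remains.
r6c8 = 2: row 6 has {1,3,4,5,6,8}; col 8 has {7,8,9}; box has {3,5,6,9} → only 2 remains.
r7c1 = 5: row 7 has {1,2,6,7,9}; col 1 has {1,2,3,4,6,7,8}; box has {1,2,6,7} → only 5 remains.
r8c1 = 9: row 8 has {1,8}; col 1 has {1,2,3,4,5,6,7,8}; box has {1,2,5,6,7} → only 9 remains.
r8c4 = 5: row 8 has {1,8,9}; col 4 has {1,2,3,4,6,7,8,9}; box has {1,2,4,9} → only 5 remains.
r8c9 = 2: row 8 has {1,5,8,9}; col 9 has {3,4,6,7}; box has {7,8,9} → only 2 remains.
r5c5 = 2: row 5 has {3,5,6,7,8,9}; col 5 has {1}; box has {3,4,7,8} → only 2 remains.
r5c6 = 1: row 5 has {2,3,5,6,7,8,9}; col 6 has {2,3,4,9}; box has {2,3,4,7,8} → only 1 remains.
r6c5 = 9: row 6 has {1,2,3,4,5,6,8}; col 5 has {1,2}; box has {1,2,3,4,7,8} → only 9 remains.
r6c7 = 7: row 6 has {1,2,3,4,5,6,8,9}; col 7 has {5,8,9}; box has {2,3,5,6,9} → only 7 remains.
r5c3 = 4: row 5 has {1,2,3,5,6,7,8,9}; col 3 has {1,6,7,9}; box has {1,3,5,6,7,8} → only 4 remains.
r8c3 = 3: row 8 has {1,2,5,8,9}; col 3 has {1,4,6,7,9}; box has {1,2,5,6,7,9} → only 3 remains.
r9c3 = 8: row 9 has {2,4,7,9}; col 3 has {1,3,4,6,7,9}; box has {1,2,3,5,6,7,9} → only 8 remains.
r9c6 = 6: row 9 has {2,4,7,8,9}; col 6 has {1,2,3,4,9}; box has {1,2,4,5,9} → only 6 remains.
r3c3 = 5: row 3 has {2,4,8,9}; col 3 has {1,3,4,6,7,8,9}; box has {4,6,7,8,9} → only 5 remains.
r3c5 = 7: row 3 has {2,4,5,8,9}; col 5 has {1,2,9}; box has {1,2,3,6,9} → only 7 remains.
r3c9 = 1: row 3 has {2,4,5,7,8,9}; col 9 has {2,3,4,6,7}; box has {4,7,8} → only 1 remains.
r4c3 = 2: row 4 has {3,7}; col 3 has {1,3,4,5,6,7,8,9}; box has {1,3,4,5,6,7,8} → only 2 remains.
r4c6 = 5: row 4 has {2,3,7}; col 6 has {1,2,3,4,6,9}; box has {1,2,3,4,7,8,9} → only 5 remains.
r4c9 = 8: row 4 has {2,3,5,7}; col 9 has {1,2,3,4,6,7}; box has {2,3,5,6,7,9} → only 8 remains.
r8c2 = 4: row 8 has {1,2,3,5,8,9}; col 2 has {5,6,7,8}; box has {1,2,3,5,6,7,8,9} → only 4 remains.
r8c6 = 7: row 8 has {1,2,3,4,5,8,9}; col 6 has {1,2,3,4,5,6,9}; box has {1,2,4,5,6,9} → only 7 remains.
r8c8 = 6: row 8 has {1,2,3,4,5,7,8,9}; col 8 has {2,7,8,9}; box has {2,7,8,9} → only 6 remains.
r9c5 = 3: row 9 has {2,4,6,7,8,9}; col 5 has {1,2,7,9}; box has {1,2,4,5,6,7,9} → only 3 remains.
r9c9 = 5: row 9 has {2,3,4,6,7,8,9}; col 9 has {1,2,3,4,6,7,8}; box has {2,6,7,8,9} → only 5 remains.
r1c6 = 8: row 1 has {1,4,6,7,9}; col 6 has {1,2,3,4,5,6,7,9}; box has {1,2,3,6,7,9} → only 8 remains.
r2c7 = 2: row 2 has {3,6,7,8}; col 7 has {5,7,8,9}; box has {1,4,7,8} → only 2 remains.
r2c8 = 5: row 2 has {2,3,6,7,8}; col 8 has {2,6,7,8,9}; box has {1,2,4,7,8} → only 5 remains.
r2c9 = 9: row 2 has {2,3,5,6,7,8}; col 9 has {1,2,3,4,5,6,7,8}; box has {1,2,4,5,7,8} → only 9 remains.
r3c2 = 3: row 3 has {1,2,4,5,7,8,9}; col 2 has {4,5,6,7,8}; box has {4,5,6,7,8,9} → only 3 remains.
r3c7 = 6: row 3 has {1,2,3,4,5,7,8,9}; col 7 has {2,5,7,8,9}; box has {1,2,4,5,7,8,9} → only 6 remains.
r4c2 = 9: row 4 has {2,3,5,7,8}; col 2 has {3,4,5,6,7,8}; box has {1,2,3,4,5,6,7,8} → only 9 remains.
r4c5 = 6: row 4 has {2,3,5,7,8,9}; col 5 has {1,2,3,7,9}; box has {1,2,3,4,5,7,8,9} → only 6 remains.
r7c5 = 8: row 7 has {1,2,5,6,7,9}; col 5 has {1,2,3,6,7,9}; box has {1,2,3,4,5,6,7,9} → only 8 remains.
r9c8 = 1: row 9 has {2,3,4,5,6,7,8,9}; col 8 has {2,5,6,7,8,9}; box has {2,5,6,7,8,9} → only 1 remains.
r1c2 = 2: row 1 has {1,4,6,7,8,9}; col 2 has {3,4,5,6,7,8,9}; box has {3,4,5,6,7,8,9} → only 2 remains.
r1c5 = 5: row 1 has {1,2,4,6,7,8,9}; col 5 has {1,2,3,6,7,8,9}; box has {1,2,3,6,7,8,9} → only 5 remains.
r1c7 = 3: row 1 has {1,2,4,5,6,7,8,9}; col 7 has {2,5,6,7,8,9}; box has {1,2,4,5,6,7,8,9} → only 3 remains.
r2c2 = 1: row 2 has {2,3,5,6,7,8,9}; col 2 has {2,3,4,5,6,7,8,9}; box has {2,3,4,5,6,7,8,9} → only 1 remains.
r2c5 = 4: row 2 has {1,2,3,5,6,7,8,9}; col 5 has {1,2,3,5,6,7,8,9}; box has {1,2,3,5,6,7,8,9} → only 4 remains.

817643259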